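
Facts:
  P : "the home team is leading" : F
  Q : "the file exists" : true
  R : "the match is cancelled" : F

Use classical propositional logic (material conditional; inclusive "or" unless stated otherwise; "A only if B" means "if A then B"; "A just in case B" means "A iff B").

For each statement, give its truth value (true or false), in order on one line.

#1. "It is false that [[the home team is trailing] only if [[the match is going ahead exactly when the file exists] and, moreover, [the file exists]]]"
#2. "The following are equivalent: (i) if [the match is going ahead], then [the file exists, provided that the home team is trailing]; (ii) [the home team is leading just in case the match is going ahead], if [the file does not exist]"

#1: This is ¬(¬P → ((¬R ↔ Q) ∧ Q)).

¬P = ¬F = T
¬R = ¬F = T
¬R ↔ Q = T ↔ T = T
(¬R ↔ Q) ∧ Q = T ∧ T = T
¬P → ((¬R ↔ Q) ∧ Q) = T → T = T
¬(¬P → ((¬R ↔ Q) ∧ Q)) = ¬T = F
So #1 is false.

#2: Formalization: (¬R → (¬P → Q)) ↔ (¬Q → (P ↔ ¬R))

¬R = ¬F = T
¬P = ¬F = T
¬P → Q = T → T = T
¬R → (¬P → Q) = T → T = T
¬Q = ¬T = F
¬R = ¬F = T
P ↔ ¬R = F ↔ T = F
¬Q → (P ↔ ¬R) = F → F = T
(¬R → (¬P → Q)) ↔ (¬Q → (P ↔ ¬R)) = T ↔ T = T
Hence #2 is true.

#1 false; #2 true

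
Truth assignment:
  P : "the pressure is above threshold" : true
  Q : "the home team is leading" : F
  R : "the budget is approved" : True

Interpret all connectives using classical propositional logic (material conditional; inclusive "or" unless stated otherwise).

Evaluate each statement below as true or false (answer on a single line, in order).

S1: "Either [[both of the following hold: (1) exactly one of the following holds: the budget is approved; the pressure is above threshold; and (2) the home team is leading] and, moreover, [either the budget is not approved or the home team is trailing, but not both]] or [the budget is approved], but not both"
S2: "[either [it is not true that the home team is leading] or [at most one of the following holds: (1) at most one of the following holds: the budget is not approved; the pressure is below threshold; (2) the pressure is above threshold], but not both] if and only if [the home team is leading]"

S1 True / S2 False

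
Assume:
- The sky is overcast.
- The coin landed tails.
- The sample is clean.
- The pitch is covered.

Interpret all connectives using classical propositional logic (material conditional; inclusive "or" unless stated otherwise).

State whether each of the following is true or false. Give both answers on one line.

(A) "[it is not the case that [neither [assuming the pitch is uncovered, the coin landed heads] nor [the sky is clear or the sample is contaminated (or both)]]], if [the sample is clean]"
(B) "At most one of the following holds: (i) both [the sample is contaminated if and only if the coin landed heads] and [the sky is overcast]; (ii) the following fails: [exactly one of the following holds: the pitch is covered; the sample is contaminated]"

Let Q = "the sample is contaminated" (F), U = "the pitch is covered" (T), P = "the coin landed heads" (F), H = "the sky is overcast" (T).

(A): Formalization: ¬Q → ¬((¬U → P) ↓ (¬H ∨ Q))

¬Q = ¬F = T
¬U = ¬T = F
¬U → P = F → F = T
¬H = ¬T = F
¬H ∨ Q = F ∨ F = F
(¬U → P) ↓ (¬H ∨ Q) = T ↓ F = F
¬((¬U → P) ↓ (¬H ∨ Q)) = ¬F = T
¬Q → ¬((¬U → P) ↓ (¬H ∨ Q)) = T → T = T
Hence (A) is true.

(B): This is ((Q ↔ P) ∧ H) ↑ ¬(U ⊕ Q).

Q ↔ P = F ↔ F = T
(Q ↔ P) ∧ H = T ∧ T = T
U ⊕ Q = T ⊕ F = T
¬(U ⊕ Q) = ¬T = F
((Q ↔ P) ∧ H) ↑ ¬(U ⊕ Q) = T ↑ F = T
Hence (B) is true.

(A) true, (B) true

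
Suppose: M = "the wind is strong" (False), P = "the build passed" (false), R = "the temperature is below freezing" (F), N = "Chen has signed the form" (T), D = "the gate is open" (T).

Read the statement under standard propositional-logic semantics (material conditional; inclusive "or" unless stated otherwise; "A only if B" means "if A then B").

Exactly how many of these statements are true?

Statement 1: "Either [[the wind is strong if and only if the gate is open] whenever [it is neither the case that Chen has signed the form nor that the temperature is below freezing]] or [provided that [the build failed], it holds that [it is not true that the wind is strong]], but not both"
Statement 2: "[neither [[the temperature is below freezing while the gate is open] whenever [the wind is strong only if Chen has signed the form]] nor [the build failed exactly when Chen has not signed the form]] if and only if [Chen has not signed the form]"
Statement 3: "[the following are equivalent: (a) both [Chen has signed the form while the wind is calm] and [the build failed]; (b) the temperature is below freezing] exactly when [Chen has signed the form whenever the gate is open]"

Statement 1: In symbols: ((N nor R) -> (M iff D)) xor (not P -> not M)

N nor R = True nor False = False
M iff D = False iff True = False
(N nor R) -> (M iff D) = False -> False = True
not P = not False = True
not M = not False = True
not P -> not M = True -> True = True
((N nor R) -> (M iff D)) xor (not P -> not M) = True xor True = False
Hence Statement 1 is false.

Statement 2: Formalization: (((M -> N) -> (R and D)) nor (not P iff not N)) iff not N

M -> N = False -> True = True
R and D = False and True = False
(M -> N) -> (R and D) = True -> False = False
not P = not False = True
not N = not True = False
not P iff not N = True iff False = False
((M -> N) -> (R and D)) nor (not P iff not N) = False nor False = True
not N = not True = False
(((M -> N) -> (R and D)) nor (not P iff not N)) iff not N = True iff False = False
So Statement 2 is false.

Statement 3: Formalization: (((N and not M) and not P) iff R) iff (D -> N)

not M = not False = True
N and not M = True and True = True
not P = not False = True
(N and not M) and not P = True and True = True
((N and not M) and not P) iff R = True iff False = False
D -> N = True -> True = True
(((N and not M) and not P) iff R) iff (D -> N) = False iff True = False
Thus Statement 3 is false.

0 of the 3 statements are true (none).

0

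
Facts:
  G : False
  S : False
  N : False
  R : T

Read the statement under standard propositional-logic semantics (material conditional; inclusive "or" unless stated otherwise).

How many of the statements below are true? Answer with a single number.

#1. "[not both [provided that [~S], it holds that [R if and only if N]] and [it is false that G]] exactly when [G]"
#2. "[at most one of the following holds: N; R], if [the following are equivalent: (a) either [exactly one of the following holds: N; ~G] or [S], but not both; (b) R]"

1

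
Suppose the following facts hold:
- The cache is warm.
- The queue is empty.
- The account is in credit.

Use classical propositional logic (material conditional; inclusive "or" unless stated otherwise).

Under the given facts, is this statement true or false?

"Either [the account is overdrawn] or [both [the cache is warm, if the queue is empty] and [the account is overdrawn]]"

The statement is false.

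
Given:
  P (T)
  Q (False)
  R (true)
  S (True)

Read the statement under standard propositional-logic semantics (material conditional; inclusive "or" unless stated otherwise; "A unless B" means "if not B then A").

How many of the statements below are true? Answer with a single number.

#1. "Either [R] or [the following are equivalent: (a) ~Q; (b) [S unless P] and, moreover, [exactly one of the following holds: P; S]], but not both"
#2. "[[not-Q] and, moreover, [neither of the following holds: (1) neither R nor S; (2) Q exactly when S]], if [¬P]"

2

#1: This is R xor (not Q iff ((S or P) and (P xor S))).

not Q = not False = True
S or P = True or True = True
P xor S = True xor True = False
(S or P) and (P xor S) = True and False = False
not Q iff ((S or P) and (P xor S)) = True iff False = False
R xor (not Q iff ((S or P) and (P xor S))) = True xor False = True
So #1 is true.

#2: This is not P -> (not Q and ((R nor S) nor (Q iff S))).

not P = not True = False
not Q = not False = True
R nor S = True nor True = False
Q iff S = False iff True = False
(R nor S) nor (Q iff S) = False nor False = True
not Q and ((R nor S) nor (Q iff S)) = True and True = True
not P -> (not Q and ((R nor S) nor (Q iff S))) = False -> True = True
Hence #2 is true.

Count: 2.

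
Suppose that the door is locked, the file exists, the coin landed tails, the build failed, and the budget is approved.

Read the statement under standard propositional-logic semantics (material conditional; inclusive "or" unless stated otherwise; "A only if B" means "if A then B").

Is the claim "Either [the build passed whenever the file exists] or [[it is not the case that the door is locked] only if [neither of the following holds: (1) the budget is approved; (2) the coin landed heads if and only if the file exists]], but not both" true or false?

Let S = "the file exists" (T), P = "the build passed" (F), N = "the door is locked" (T), M = "the budget is approved" (T), G = "the coin landed heads" (F).
This is (S -> P) xor (~N -> (M nor (G <-> S))).

S -> P = T -> F = F
~N = ~T = F
G <-> S = F <-> T = F
M nor (G <-> S) = T nor F = F
~N -> (M nor (G <-> S)) = F -> F = T
(S -> P) xor (~N -> (M nor (G <-> S))) = F xor T = T

True.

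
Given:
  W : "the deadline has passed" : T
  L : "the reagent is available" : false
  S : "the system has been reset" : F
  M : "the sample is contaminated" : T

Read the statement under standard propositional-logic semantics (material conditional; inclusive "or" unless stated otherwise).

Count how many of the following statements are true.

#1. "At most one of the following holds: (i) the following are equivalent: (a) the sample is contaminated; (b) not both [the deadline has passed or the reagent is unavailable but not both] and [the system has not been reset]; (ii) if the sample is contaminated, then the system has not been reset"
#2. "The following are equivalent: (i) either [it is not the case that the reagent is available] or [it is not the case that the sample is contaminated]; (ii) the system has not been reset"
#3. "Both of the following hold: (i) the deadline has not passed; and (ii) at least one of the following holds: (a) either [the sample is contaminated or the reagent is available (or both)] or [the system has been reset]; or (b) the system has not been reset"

1

#1: Formalization: (M iff ((W xor not L) nand not S)) nand (M -> not S)

not L = not False = True
W xor not L = True xor True = False
not S = not False = True
(W xor not L) nand not S = False nand True = True
M iff ((W xor not L) nand not S) = True iff True = True
not S = not False = True
M -> not S = True -> True = True
(M iff ((W xor not L) nand not S)) nand (M -> not S) = True nand True = False
So #1 is false.

#2: In symbols: (not L or not M) iff not S

not L = not False = True
not M = not True = False
not L or not M = True or False = True
not S = not False = True
(not L or not M) iff not S = True iff True = True
Hence #2 is true.

#3: Parsed as not W and (((M or L) or S) or not S)

not W = not True = False
M or L = True or False = True
(M or L) or S = True or False = True
not S = not False = True
((M or L) or S) or not S = True or True = True
not W and (((M or L) or S) or not S) = False and True = False
Hence #3 is false.

Count: 1.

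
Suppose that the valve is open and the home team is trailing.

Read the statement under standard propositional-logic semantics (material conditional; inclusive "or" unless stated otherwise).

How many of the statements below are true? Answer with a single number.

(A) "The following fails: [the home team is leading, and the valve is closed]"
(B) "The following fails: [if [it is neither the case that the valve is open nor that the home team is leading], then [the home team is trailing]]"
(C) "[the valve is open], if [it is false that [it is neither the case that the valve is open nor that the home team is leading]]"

2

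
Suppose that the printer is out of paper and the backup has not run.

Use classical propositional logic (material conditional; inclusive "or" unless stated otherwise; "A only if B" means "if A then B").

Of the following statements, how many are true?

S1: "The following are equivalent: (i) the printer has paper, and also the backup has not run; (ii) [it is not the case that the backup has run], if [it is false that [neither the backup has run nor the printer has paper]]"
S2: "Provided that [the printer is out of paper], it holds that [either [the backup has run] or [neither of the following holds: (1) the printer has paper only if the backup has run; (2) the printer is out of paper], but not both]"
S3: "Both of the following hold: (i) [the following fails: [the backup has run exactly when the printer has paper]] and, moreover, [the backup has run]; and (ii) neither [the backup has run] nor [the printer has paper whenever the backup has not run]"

Let P = "the printer has paper" (F), Q = "the backup has run" (F).

S1: Parsed as (P ∧ ¬Q) ↔ (¬(Q ↓ P) → ¬Q)

¬Q = ¬F = T
P ∧ ¬Q = F ∧ T = F
Q ↓ P = F ↓ F = T
¬(Q ↓ P) = ¬T = F
¬Q = ¬F = T
¬(Q ↓ P) → ¬Q = F → T = T
(P ∧ ¬Q) ↔ (¬(Q ↓ P) → ¬Q) = F ↔ T = F
Thus S1 is false.

S2: Parsed as ¬P → (Q ⊕ ((P → Q) ↓ ¬P))

¬P = ¬F = T
P → Q = F → F = T
¬P = ¬F = T
(P → Q) ↓ ¬P = T ↓ T = F
Q ⊕ ((P → Q) ↓ ¬P) = F ⊕ F = F
¬P → (Q ⊕ ((P → Q) ↓ ¬P)) = T → F = F
So S2 is false.

S3: Parsed as (¬(Q ↔ P) ∧ Q) ∧ (Q ↓ (¬Q → P))

Q ↔ P = F ↔ F = T
¬(Q ↔ P) = ¬T = F
¬(Q ↔ P) ∧ Q = F ∧ F = F
¬Q = ¬F = T
¬Q → P = T → F = F
Q ↓ (¬Q → P) = F ↓ F = T
(¬(Q ↔ P) ∧ Q) ∧ (Q ↓ (¬Q → P)) = F ∧ T = F
Hence S3 is false.

0 of the 3 statements are true (none).

0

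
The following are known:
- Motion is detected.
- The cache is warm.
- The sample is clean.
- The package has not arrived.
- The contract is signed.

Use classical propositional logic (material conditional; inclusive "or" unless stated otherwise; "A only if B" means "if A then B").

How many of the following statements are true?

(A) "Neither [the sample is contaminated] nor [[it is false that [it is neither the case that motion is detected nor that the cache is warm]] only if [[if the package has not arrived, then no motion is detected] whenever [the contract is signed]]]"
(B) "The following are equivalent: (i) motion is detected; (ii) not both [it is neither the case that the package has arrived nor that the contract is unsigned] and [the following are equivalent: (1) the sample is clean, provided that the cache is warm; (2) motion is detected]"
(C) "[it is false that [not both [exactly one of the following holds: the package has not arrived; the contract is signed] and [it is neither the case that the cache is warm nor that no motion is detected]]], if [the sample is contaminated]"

2

Let W = "the sample is contaminated" (F), H = "motion is detected" (T), V = "the cache is warm" (T), D = "the contract is signed" (T), M = "the package has arrived" (F).

(A): This is W nor (~(H nor V) -> (D -> (~M -> ~H))).

H nor V = T nor T = F
~(H nor V) = ~F = T
~M = ~F = T
~H = ~T = F
~M -> ~H = T -> F = F
D -> (~M -> ~H) = T -> F = F
~(H nor V) -> (D -> (~M -> ~H)) = T -> F = F
W nor (~(H nor V) -> (D -> (~M -> ~H))) = F nor F = T
Thus (A) is true.

(B): Parsed as H <-> ((M nor ~D) nand ((V -> ~W) <-> H))

~D = ~T = F
M nor ~D = F nor F = T
~W = ~F = T
V -> ~W = T -> T = T
(V -> ~W) <-> H = T <-> T = T
(M nor ~D) nand ((V -> ~W) <-> H) = T nand T = F
H <-> ((M nor ~D) nand ((V -> ~W) <-> H)) = T <-> F = F
So (B) is false.

(C): In symbols: W -> ~((~M xor D) nand (V nor ~H))

~M = ~F = T
~M xor D = T xor T = F
~H = ~T = F
V nor ~H = T nor F = F
(~M xor D) nand (V nor ~H) = F nand F = T
~((~M xor D) nand (V nor ~H)) = ~T = F
W -> ~((~M xor D) nand (V nor ~H)) = F -> F = T
Hence (C) is true.

True statements: 2.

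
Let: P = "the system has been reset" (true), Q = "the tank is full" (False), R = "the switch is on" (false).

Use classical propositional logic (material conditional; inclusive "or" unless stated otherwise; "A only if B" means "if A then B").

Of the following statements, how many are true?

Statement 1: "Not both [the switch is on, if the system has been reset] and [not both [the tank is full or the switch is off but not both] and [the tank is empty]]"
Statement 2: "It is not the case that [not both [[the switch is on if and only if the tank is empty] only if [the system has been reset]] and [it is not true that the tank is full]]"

Statement 1: Formalization: (P -> R) nand ((Q xor ~R) nand ~Q)

P -> R = T -> F = F
~R = ~F = T
Q xor ~R = F xor T = T
~Q = ~F = T
(Q xor ~R) nand ~Q = T nand T = F
(P -> R) nand ((Q xor ~R) nand ~Q) = F nand F = T
So Statement 1 is true.

Statement 2: This is ~(((R <-> ~Q) -> P) nand ~Q).

~Q = ~F = T
R <-> ~Q = F <-> T = F
(R <-> ~Q) -> P = F -> T = T
~Q = ~F = T
((R <-> ~Q) -> P) nand ~Q = T nand T = F
~(((R <-> ~Q) -> P) nand ~Q) = ~F = T
Hence Statement 2 is true.

Count: 2.

2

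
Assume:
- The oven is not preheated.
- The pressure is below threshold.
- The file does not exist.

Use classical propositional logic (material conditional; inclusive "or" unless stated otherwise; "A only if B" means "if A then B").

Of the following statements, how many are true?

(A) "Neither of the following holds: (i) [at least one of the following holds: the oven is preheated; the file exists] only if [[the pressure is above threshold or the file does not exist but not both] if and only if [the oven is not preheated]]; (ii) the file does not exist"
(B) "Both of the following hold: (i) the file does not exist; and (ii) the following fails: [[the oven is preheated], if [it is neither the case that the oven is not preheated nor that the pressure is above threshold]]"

0

Let P = "the oven is preheated" (F), R = "the file exists" (F), Q = "the pressure is above threshold" (F).

(A): This is ((P ∨ R) → ((Q ⊕ ¬R) ↔ ¬P)) ↓ ¬R.

P ∨ R = F ∨ F = F
¬R = ¬F = T
Q ⊕ ¬R = F ⊕ T = T
¬P = ¬F = T
(Q ⊕ ¬R) ↔ ¬P = T ↔ T = T
(P ∨ R) → ((Q ⊕ ¬R) ↔ ¬P) = F → T = T
¬R = ¬F = T
((P ∨ R) → ((Q ⊕ ¬R) ↔ ¬P)) ↓ ¬R = T ↓ T = F
Hence (A) is false.

(B): In symbols: ¬R ∧ ¬((¬P ↓ Q) → P)

¬R = ¬F = T
¬P = ¬F = T
¬P ↓ Q = T ↓ F = F
(¬P ↓ Q) → P = F → F = T
¬((¬P ↓ Q) → P) = ¬T = F
¬R ∧ ¬((¬P ↓ Q) → P) = T ∧ F = F
Thus (B) is false.

True statements: 0 (none).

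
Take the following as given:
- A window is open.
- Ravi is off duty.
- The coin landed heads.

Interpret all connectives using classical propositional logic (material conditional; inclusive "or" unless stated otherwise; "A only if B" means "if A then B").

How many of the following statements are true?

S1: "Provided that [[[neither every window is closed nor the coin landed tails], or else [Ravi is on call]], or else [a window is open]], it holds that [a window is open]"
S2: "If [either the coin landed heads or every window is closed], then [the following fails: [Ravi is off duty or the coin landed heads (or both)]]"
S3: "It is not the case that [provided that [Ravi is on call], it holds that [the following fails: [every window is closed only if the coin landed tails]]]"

Let P = "a window is open" (True), W = "the coin landed heads" (True), R = "Ravi is on call" (False).

S1: In symbols: (((not P nor not W) or R) or P) -> P

not P = not True = False
not W = not True = False
not P nor not W = False nor False = True
(not P nor not W) or R = True or False = True
((not P nor not W) or R) or P = True or True = True
(((not P nor not W) or R) or P) -> P = True -> True = True
So S1 is true.

S2: This is (W or not P) -> not (not R or W).

not P = not True = False
W or not P = True or False = True
not R = not False = True
not R or W = True or True = True
not (not R or W) = not True = False
(W or not P) -> not (not R or W) = True -> False = False
So S2 is false.

S3: Parsed as not (R -> not (not P -> not W))

not P = not True = False
not W = not True = False
not P -> not W = False -> False = True
not (not P -> not W) = not True = False
R -> not (not P -> not W) = False -> False = True
not (R -> not (not P -> not W)) = not True = False
Thus S3 is false.

1 of the 3 statements is true.

1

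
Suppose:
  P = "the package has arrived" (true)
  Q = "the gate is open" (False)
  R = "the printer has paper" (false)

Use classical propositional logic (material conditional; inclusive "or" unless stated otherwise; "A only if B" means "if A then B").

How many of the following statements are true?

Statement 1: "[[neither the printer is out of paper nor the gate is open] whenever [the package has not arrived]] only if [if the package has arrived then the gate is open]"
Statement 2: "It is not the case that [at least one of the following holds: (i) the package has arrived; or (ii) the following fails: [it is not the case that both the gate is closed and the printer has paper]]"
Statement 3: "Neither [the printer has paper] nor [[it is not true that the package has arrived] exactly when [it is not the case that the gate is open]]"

Statement 1: Parsed as (not P -> (not R nor Q)) -> (P -> Q)

not P = not True = False
not R = not False = True
not R nor Q = True nor False = False
not P -> (not R nor Q) = False -> False = True
P -> Q = True -> False = False
(not P -> (not R nor Q)) -> (P -> Q) = True -> False = False
Hence Statement 1 is false.

Statement 2: Formalization: not (P or not (not Q nand R))

not Q = not False = True
not Q nand R = True nand False = True
not (not Q nand R) = not True = False
P or not (not Q nand R) = True or False = True
not (P or not (not Q nand R)) = not True = False
Thus Statement 2 is false.

Statement 3: This is R nor (not P iff not Q).

not P = not True = False
not Q = not False = True
not P iff not Q = False iff True = False
R nor (not P iff not Q) = False nor False = True
Thus Statement 3 is true.

1 of the 3 statements is true.

1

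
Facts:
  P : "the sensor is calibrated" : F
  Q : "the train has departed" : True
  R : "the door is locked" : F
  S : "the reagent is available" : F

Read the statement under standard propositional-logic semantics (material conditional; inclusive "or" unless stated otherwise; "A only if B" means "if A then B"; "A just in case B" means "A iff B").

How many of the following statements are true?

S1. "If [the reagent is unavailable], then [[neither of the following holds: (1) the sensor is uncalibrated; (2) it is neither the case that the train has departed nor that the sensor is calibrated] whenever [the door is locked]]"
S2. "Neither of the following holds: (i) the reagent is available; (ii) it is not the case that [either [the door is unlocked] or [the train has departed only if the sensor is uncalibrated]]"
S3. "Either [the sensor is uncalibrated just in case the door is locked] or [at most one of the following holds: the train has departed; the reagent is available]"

S1: In symbols: ¬S → (R → (¬P ↓ (Q ↓ P)))

¬S = ¬F = T
¬P = ¬F = T
Q ↓ P = T ↓ F = F
¬P ↓ (Q ↓ P) = T ↓ F = F
R → (¬P ↓ (Q ↓ P)) = F → F = T
¬S → (R → (¬P ↓ (Q ↓ P))) = T → T = T
Hence S1 is true.

S2: Parsed as S ↓ ¬(¬R ∨ (Q → ¬P))

¬R = ¬F = T
¬P = ¬F = T
Q → ¬P = T → T = T
¬R ∨ (Q → ¬P) = T ∨ T = T
¬(¬R ∨ (Q → ¬P)) = ¬T = F
S ↓ ¬(¬R ∨ (Q → ¬P)) = F ↓ F = T
So S2 is true.

S3: Parsed as (¬P ↔ R) ∨ (Q ↑ S)

¬P = ¬F = T
¬P ↔ R = T ↔ F = F
Q ↑ S = T ↑ F = T
(¬P ↔ R) ∨ (Q ↑ S) = F ∨ T = T
Thus S3 is true.

True statements: 3 (S1, S2, S3).

3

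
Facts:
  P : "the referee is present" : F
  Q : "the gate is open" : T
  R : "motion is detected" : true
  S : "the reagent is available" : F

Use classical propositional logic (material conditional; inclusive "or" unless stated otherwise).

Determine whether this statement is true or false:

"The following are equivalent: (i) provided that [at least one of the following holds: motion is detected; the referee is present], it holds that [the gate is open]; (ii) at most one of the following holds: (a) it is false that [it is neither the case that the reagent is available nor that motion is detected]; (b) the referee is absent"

False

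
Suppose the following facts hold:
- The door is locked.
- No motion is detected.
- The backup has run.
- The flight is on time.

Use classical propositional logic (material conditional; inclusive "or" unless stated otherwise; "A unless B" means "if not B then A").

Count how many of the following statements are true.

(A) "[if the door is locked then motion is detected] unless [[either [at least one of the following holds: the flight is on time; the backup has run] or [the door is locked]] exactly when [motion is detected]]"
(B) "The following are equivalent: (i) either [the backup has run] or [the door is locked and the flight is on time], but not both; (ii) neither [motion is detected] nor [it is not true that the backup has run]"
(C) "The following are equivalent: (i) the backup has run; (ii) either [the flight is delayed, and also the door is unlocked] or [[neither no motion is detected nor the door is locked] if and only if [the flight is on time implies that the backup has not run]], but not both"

1

Let S = "the door is locked" (T), K = "motion is detected" (F), N = "the flight is delayed" (F), V = "the backup has run" (T).

(A): This is (S → K) ∨ (((¬N ∨ V) ∨ S) ↔ K).

S → K = T → F = F
¬N = ¬F = T
¬N ∨ V = T ∨ T = T
(¬N ∨ V) ∨ S = T ∨ T = T
((¬N ∨ V) ∨ S) ↔ K = T ↔ F = F
(S → K) ∨ (((¬N ∨ V) ∨ S) ↔ K) = F ∨ F = F
Thus (A) is false.

(B): In symbols: (V ⊕ (S ∧ ¬N)) ↔ (K ↓ ¬V)

¬N = ¬F = T
S ∧ ¬N = T ∧ T = T
V ⊕ (S ∧ ¬N) = T ⊕ T = F
¬V = ¬T = F
K ↓ ¬V = F ↓ F = T
(V ⊕ (S ∧ ¬N)) ↔ (K ↓ ¬V) = F ↔ T = F
Thus (B) is false.

(C): This is V ↔ ((N ∧ ¬S) ⊕ ((¬K ↓ S) ↔ (¬N → ¬V))).

¬S = ¬T = F
N ∧ ¬S = F ∧ F = F
¬K = ¬F = T
¬K ↓ S = T ↓ T = F
¬N = ¬F = T
¬V = ¬T = F
¬N → ¬V = T → F = F
(¬K ↓ S) ↔ (¬N → ¬V) = F ↔ F = T
(N ∧ ¬S) ⊕ ((¬K ↓ S) ↔ (¬N → ¬V)) = F ⊕ T = T
V ↔ ((N ∧ ¬S) ⊕ ((¬K ↓ S) ↔ (¬N → ¬V))) = T ↔ T = T
Thus (C) is true.

True statements: 1 ((C)).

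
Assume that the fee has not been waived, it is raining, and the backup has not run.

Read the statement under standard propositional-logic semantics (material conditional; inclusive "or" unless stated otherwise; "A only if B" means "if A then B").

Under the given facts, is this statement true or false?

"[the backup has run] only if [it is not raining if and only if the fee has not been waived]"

True.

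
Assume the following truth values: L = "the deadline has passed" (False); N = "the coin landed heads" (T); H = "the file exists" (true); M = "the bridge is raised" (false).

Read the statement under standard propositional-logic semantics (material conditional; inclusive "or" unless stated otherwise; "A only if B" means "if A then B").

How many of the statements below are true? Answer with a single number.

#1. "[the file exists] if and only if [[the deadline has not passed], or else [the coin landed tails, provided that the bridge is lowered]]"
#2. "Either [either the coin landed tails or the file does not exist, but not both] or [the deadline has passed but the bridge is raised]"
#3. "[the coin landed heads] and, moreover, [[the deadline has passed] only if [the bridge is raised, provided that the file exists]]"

2

#1: Formalization: H ↔ (¬L ∨ (¬M → ¬N))

¬L = ¬F = T
¬M = ¬F = T
¬N = ¬T = F
¬M → ¬N = T → F = F
¬L ∨ (¬M → ¬N) = T ∨ F = T
H ↔ (¬L ∨ (¬M → ¬N)) = T ↔ T = T
Hence #1 is true.

#2: Formalization: (¬N ⊕ ¬H) ∨ (L ∧ M)

¬N = ¬T = F
¬H = ¬T = F
¬N ⊕ ¬H = F ⊕ F = F
L ∧ M = F ∧ F = F
(¬N ⊕ ¬H) ∨ (L ∧ M) = F ∨ F = F
Hence #2 is false.

#3: Formalization: N ∧ (L → (H → M))

H → M = T → F = F
L → (H → M) = F → F = T
N ∧ (L → (H → M)) = T ∧ T = T
Thus #3 is true.

True statements: 2 (#1, #3).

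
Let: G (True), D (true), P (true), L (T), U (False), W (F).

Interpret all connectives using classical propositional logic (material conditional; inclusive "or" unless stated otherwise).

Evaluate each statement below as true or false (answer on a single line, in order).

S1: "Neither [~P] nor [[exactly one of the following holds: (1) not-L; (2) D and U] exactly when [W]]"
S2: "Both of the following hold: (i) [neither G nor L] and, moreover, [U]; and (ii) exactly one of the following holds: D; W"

S1 false; S2 false

S1: Parsed as ~P nor ((~L xor (D & U)) <-> W)

~P = ~T = F
~L = ~T = F
D & U = T & F = F
~L xor (D & U) = F xor F = F
(~L xor (D & U)) <-> W = F <-> F = T
~P nor ((~L xor (D & U)) <-> W) = F nor T = F
Thus S1 is false.

S2: Formalization: ((G nor L) & U) & (D xor W)

G nor L = T nor T = F
(G nor L) & U = F & F = F
D xor W = T xor F = T
((G nor L) & U) & (D xor W) = F & T = F
Thus S2 is false.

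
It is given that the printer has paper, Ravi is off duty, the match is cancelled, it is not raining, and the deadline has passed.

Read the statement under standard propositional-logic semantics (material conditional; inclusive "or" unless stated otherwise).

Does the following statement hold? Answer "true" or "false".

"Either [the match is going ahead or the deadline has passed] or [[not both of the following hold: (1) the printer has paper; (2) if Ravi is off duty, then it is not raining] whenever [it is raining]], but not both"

Let R = "the match is cancelled" (True), U = "the deadline has passed" (True), S = "it is raining" (False), P = "the printer has paper" (True), Q = "Ravi is on call" (False).
Parsed as (not R or U) xor (S -> (P nand (not Q -> not S)))

not R = not True = False
not R or U = False or True = True
not Q = not False = True
not S = not False = True
not Q -> not S = True -> True = True
P nand (not Q -> not S) = True nand True = False
S -> (P nand (not Q -> not S)) = False -> False = True
(not R or U) xor (S -> (P nand (not Q -> not S))) = True xor True = False

The statement is false.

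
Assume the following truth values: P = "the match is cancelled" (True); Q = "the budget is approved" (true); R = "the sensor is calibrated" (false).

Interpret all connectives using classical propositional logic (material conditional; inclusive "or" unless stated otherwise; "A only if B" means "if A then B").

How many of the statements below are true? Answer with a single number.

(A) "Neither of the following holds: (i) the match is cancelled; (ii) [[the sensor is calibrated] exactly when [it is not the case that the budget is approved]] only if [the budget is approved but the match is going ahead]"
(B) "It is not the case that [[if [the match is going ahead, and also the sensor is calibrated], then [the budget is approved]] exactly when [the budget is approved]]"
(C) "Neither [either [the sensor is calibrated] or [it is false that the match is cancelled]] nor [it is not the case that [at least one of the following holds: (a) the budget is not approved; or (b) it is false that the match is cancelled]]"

0

(A): Formalization: P nor ((R iff not Q) -> (Q and not P))

not Q = not True = False
R iff not Q = False iff False = True
not P = not True = False
Q and not P = True and False = False
(R iff not Q) -> (Q and not P) = True -> False = False
P nor ((R iff not Q) -> (Q and not P)) = True nor False = False
So (A) is false.

(B): This is not (((not P and R) -> Q) iff Q).

not P = not True = False
not P and R = False and False = False
(not P and R) -> Q = False -> True = True
((not P and R) -> Q) iff Q = True iff True = True
not (((not P and R) -> Q) iff Q) = not True = False
Thus (B) is false.

(C): In symbols: (R or not P) nor not (not Q or not P)

not P = not True = False
R or not P = False or False = False
not Q = not True = False
not P = not True = False
not Q or not P = False or False = False
not (not Q or not P) = not False = True
(R or not P) nor not (not Q or not P) = False nor True = False
Thus (C) is false.

Count: 0.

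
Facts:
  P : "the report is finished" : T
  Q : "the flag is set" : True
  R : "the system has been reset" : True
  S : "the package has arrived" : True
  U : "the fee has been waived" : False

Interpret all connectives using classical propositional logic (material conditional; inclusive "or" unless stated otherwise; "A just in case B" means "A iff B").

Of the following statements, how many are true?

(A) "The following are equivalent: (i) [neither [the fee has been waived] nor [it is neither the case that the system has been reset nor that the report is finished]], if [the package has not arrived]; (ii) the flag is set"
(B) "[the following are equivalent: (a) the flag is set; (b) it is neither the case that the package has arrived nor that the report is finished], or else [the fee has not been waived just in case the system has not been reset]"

1

(A): Parsed as (~S -> (U nor (R nor P))) <-> Q

~S = ~T = F
R nor P = T nor T = F
U nor (R nor P) = F nor F = T
~S -> (U nor (R nor P)) = F -> T = T
(~S -> (U nor (R nor P))) <-> Q = T <-> T = T
Thus (A) is true.

(B): In symbols: (Q <-> (S nor P)) | (~U <-> ~R)

S nor P = T nor T = F
Q <-> (S nor P) = T <-> F = F
~U = ~F = T
~R = ~T = F
~U <-> ~R = T <-> F = F
(Q <-> (S nor P)) | (~U <-> ~R) = F | F = F
Thus (B) is false.

Count: 1.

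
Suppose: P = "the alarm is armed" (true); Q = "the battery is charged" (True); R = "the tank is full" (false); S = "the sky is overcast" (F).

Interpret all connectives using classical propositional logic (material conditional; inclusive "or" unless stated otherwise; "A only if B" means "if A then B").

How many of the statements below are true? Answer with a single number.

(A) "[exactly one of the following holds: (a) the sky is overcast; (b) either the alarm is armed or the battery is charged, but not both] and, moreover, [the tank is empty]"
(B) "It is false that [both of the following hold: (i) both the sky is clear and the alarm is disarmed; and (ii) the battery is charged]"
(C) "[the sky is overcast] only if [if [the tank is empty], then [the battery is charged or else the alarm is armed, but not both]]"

2

(A): Parsed as (S xor (P xor Q)) and not R

P xor Q = True xor True = False
S xor (P xor Q) = False xor False = False
not R = not False = True
(S xor (P xor Q)) and not R = False and True = False
Thus (A) is false.

(B): In symbols: not ((not S and not P) and Q)

not S = not False = True
not P = not True = False
not S and not P = True and False = False
(not S and not P) and Q = False and True = False
not ((not S and not P) and Q) = not False = True
So (B) is true.

(C): Parsed as S -> (not R -> (Q xor P))

not R = not False = True
Q xor P = True xor True = False
not R -> (Q xor P) = True -> False = False
S -> (not R -> (Q xor P)) = False -> False = True
Thus (C) is true.

True statements: 2 ((B), (C)).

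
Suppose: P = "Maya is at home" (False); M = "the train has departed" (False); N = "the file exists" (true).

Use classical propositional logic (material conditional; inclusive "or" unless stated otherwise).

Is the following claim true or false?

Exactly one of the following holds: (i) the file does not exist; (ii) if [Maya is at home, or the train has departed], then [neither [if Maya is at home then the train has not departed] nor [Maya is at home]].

The statement is true.

Values: N=T, P=F, M=F.
In symbols: ~N xor ((P | M) -> ((P -> ~M) nor P))

~N = ~T = F
P | M = F | F = F
~M = ~F = T
P -> ~M = F -> T = T
(P -> ~M) nor P = T nor F = F
(P | M) -> ((P -> ~M) nor P) = F -> F = T
~N xor ((P | M) -> ((P -> ~M) nor P)) = F xor T = T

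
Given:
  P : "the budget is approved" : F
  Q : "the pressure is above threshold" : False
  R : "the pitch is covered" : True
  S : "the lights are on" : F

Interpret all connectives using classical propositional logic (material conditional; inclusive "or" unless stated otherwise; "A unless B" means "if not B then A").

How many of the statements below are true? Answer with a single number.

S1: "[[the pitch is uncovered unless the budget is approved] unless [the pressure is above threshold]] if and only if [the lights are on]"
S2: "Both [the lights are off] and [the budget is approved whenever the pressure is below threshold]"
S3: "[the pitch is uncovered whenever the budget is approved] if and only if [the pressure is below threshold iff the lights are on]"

1

S1: Formalization: ((¬R ∨ P) ∨ Q) ↔ S

¬R = ¬T = F
¬R ∨ P = F ∨ F = F
(¬R ∨ P) ∨ Q = F ∨ F = F
((¬R ∨ P) ∨ Q) ↔ S = F ↔ F = T
So S1 is true.

S2: Formalization: ¬S ∧ (¬Q → P)

¬S = ¬F = T
¬Q = ¬F = T
¬Q → P = T → F = F
¬S ∧ (¬Q → P) = T ∧ F = F
Hence S2 is false.

S3: In symbols: (P → ¬R) ↔ (¬Q ↔ S)

¬R = ¬T = F
P → ¬R = F → F = T
¬Q = ¬F = T
¬Q ↔ S = T ↔ F = F
(P → ¬R) ↔ (¬Q ↔ S) = T ↔ F = F
So S3 is false.

True statements: 1 (S1).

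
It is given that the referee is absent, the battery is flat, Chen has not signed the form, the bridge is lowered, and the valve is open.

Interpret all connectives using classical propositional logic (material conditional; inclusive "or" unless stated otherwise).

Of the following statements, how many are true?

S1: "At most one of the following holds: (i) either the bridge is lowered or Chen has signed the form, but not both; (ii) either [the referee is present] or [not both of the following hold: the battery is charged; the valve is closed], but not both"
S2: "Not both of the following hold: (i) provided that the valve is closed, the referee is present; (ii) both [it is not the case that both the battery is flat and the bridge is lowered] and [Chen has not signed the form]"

1

Let S = "the bridge is raised" (F), R = "Chen has signed the form" (F), P = "the referee is present" (F), Q = "the battery is charged" (F), U = "the valve is open" (T).

S1: Parsed as (~S xor R) nand (P xor (Q nand ~U))

~S = ~F = T
~S xor R = T xor F = T
~U = ~T = F
Q nand ~U = F nand F = T
P xor (Q nand ~U) = F xor T = T
(~S xor R) nand (P xor (Q nand ~U)) = T nand T = F
So S1 is false.

S2: This is (~U -> P) nand ((~Q nand ~S) & ~R).

~U = ~T = F
~U -> P = F -> F = T
~Q = ~F = T
~S = ~F = T
~Q nand ~S = T nand T = F
~R = ~F = T
(~Q nand ~S) & ~R = F & T = F
(~U -> P) nand ((~Q nand ~S) & ~R) = T nand F = T
Hence S2 is true.

1 of the 2 statements is true.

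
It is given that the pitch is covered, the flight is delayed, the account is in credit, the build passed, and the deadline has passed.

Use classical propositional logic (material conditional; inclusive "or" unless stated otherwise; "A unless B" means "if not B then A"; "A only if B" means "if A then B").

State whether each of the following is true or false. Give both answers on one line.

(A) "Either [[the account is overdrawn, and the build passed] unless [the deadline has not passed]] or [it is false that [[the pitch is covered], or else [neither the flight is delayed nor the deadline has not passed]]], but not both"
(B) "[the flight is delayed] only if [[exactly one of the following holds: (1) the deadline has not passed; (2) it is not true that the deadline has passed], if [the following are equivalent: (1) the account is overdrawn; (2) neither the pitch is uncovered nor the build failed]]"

Let R = "the account is overdrawn" (False), S = "the build passed" (True), U = "the deadline has passed" (True), P = "the pitch is covered" (True), Q = "the flight is delayed" (True).

(A): This is ((R and S) or not U) xor not (P or (Q nor not U)).

R and S = False and True = False
not U = not True = False
(R and S) or not U = False or False = False
not U = not True = False
Q nor not U = True nor False = False
P or (Q nor not U) = True or False = True
not (P or (Q nor not U)) = not True = False
((R and S) or not U) xor not (P or (Q nor not U)) = False xor False = False
So (A) is false.

(B): Parsed as Q -> ((R iff (not P nor not S)) -> (not U xor not U))

not P = not True = False
not S = not True = False
not P nor not S = False nor False = True
R iff (not P nor not S) = False iff True = False
not U = not True = False
not U = not True = False
not U xor not U = False xor False = False
(R iff (not P nor not S)) -> (not U xor not U) = False -> False = True
Q -> ((R iff (not P nor not S)) -> (not U xor not U)) = True -> True = True
Hence (B) is true.

(A) false; (B) true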